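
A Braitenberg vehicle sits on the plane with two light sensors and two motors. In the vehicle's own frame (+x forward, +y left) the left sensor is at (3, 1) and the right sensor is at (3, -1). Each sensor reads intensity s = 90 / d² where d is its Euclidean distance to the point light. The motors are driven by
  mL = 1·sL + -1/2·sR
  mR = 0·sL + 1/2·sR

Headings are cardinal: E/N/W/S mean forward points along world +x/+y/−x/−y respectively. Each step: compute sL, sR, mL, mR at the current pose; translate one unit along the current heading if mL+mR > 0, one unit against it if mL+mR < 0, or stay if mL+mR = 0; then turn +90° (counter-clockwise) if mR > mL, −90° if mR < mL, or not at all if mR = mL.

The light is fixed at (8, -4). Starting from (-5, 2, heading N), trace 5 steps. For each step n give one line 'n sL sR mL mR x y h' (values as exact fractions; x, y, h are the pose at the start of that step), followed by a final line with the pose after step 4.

n=0: pose=(-5,2,N); sL=90/277, sR=2/5; mL=173/1385, mR=1/5; mL+mR=90/277 → advance +1; mR−mL=104/1385 → turn +1·90°
n=1: pose=(-5,3,W); sL=45/146, sR=9/32; mL=783/4672, mR=9/64; mL+mR=45/146 → advance +1; mR−mL=-63/2336 → turn -1·90°
n=2: pose=(-6,3,N); sL=18/65, sR=90/269; mL=1917/17485, mR=45/269; mL+mR=18/65 → advance +1; mR−mL=1008/17485 → turn +1·90°
n=3: pose=(-6,4,W); sL=45/169, sR=9/37; mL=1809/12506, mR=9/74; mL+mR=45/169 → advance +1; mR−mL=-144/6253 → turn -1·90°
n=4: pose=(-7,4,N); sL=90/377, sR=90/317; mL=11565/119509, mR=45/317; mL+mR=90/377 → advance +1; mR−mL=5400/119509 → turn +1·90°

0 90/277 2/5 173/1385 1/5 -5 2 N
1 45/146 9/32 783/4672 9/64 -5 3 W
2 18/65 90/269 1917/17485 45/269 -6 3 N
3 45/169 9/37 1809/12506 9/74 -6 4 W
4 90/377 90/317 11565/119509 45/317 -7 4 N
final -7 5 W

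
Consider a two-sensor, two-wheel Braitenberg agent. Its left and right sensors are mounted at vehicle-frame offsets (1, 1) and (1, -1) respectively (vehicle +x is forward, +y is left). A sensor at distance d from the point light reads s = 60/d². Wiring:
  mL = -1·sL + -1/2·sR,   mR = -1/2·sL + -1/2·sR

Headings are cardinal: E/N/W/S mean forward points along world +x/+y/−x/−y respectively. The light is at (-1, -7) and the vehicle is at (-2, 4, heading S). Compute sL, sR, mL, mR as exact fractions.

left sensor world pos  = (-1, 3); dL² = 100
right sensor world pos = (-3, 3); dR² = 104
sL = 60/100 = 3/5
sR = 60/104 = 15/26
mL = -1·sL + -1/2·sR = -231/260
mR = -1/2·sL + -1/2·sR = -153/260

3/5 15/26 -231/260 -153/260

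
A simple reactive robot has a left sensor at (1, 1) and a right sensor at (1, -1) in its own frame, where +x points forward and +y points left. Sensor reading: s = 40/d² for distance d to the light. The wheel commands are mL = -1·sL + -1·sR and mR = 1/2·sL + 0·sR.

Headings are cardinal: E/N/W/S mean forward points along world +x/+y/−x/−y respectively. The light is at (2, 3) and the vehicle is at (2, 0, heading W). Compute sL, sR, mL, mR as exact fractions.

40/17 8 -176/17 20/17

left sensor world pos  = (1, -1); dL² = 17
right sensor world pos = (1, 1); dR² = 5
sL = 40/17 = 40/17
sR = 40/5 = 8
mL = -1·sL + -1·sR = -176/17
mR = 1/2·sL + 0·sR = 20/17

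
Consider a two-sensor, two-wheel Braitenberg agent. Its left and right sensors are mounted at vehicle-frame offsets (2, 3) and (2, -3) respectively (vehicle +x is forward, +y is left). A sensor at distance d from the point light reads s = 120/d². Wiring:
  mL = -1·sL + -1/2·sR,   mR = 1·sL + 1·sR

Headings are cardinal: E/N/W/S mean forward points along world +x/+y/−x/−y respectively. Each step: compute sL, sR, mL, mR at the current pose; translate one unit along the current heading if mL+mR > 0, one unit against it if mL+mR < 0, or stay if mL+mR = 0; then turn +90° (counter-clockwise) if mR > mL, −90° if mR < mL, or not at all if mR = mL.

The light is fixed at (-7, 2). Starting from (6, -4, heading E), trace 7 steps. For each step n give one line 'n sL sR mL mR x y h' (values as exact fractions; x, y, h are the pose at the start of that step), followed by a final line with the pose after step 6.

n=0: pose=(6,-4,E); sL=20/39, sR=20/51; mL=-470/663, mR=200/221; mL+mR=10/51 → advance +1; mR−mL=1070/663 → turn +1·90°
n=1: pose=(7,-4,N); sL=120/137, sR=24/61; mL=-8964/8357, mR=10608/8357; mL+mR=12/61 → advance +1; mR−mL=19572/8357 → turn +1·90°
n=2: pose=(7,-3,W); sL=15/26, sR=30/37; mL=-945/962, mR=1335/962; mL+mR=15/37 → advance +1; mR−mL=1140/481 → turn +1·90°
n=3: pose=(6,-3,S); sL=24/61, sR=120/149; mL=-7236/9089, mR=10896/9089; mL+mR=60/149 → advance +1; mR−mL=18132/9089 → turn +1·90°
n=4: pose=(6,-4,E); sL=20/39, sR=20/51; mL=-470/663, mR=200/221; mL+mR=10/51 → advance +1; mR−mL=1070/663 → turn +1·90°
n=5: pose=(7,-4,N); sL=120/137, sR=24/61; mL=-8964/8357, mR=10608/8357; mL+mR=12/61 → advance +1; mR−mL=19572/8357 → turn +1·90°
n=6: pose=(7,-3,W); sL=15/26, sR=30/37; mL=-945/962, mR=1335/962; mL+mR=15/37 → advance +1; mR−mL=1140/481 → turn +1·90°

0 20/39 20/51 -470/663 200/221 6 -4 E
1 120/137 24/61 -8964/8357 10608/8357 7 -4 N
2 15/26 30/37 -945/962 1335/962 7 -3 W
3 24/61 120/149 -7236/9089 10896/9089 6 -3 S
4 20/39 20/51 -470/663 200/221 6 -4 E
5 120/137 24/61 -8964/8357 10608/8357 7 -4 N
6 15/26 30/37 -945/962 1335/962 7 -3 W
final 6 -3 S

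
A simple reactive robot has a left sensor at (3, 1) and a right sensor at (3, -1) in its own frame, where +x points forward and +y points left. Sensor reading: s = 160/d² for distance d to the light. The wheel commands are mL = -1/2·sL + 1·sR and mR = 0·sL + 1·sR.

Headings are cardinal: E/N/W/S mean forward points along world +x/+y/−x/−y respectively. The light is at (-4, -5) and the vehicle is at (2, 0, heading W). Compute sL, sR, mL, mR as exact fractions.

left sensor world pos  = (-1, -1); dL² = 25
right sensor world pos = (-1, 1); dR² = 45
sL = 160/25 = 32/5
sR = 160/45 = 32/9
mL = -1/2·sL + 1·sR = 16/45
mR = 0·sL + 1·sR = 32/9

32/5 32/9 16/45 32/9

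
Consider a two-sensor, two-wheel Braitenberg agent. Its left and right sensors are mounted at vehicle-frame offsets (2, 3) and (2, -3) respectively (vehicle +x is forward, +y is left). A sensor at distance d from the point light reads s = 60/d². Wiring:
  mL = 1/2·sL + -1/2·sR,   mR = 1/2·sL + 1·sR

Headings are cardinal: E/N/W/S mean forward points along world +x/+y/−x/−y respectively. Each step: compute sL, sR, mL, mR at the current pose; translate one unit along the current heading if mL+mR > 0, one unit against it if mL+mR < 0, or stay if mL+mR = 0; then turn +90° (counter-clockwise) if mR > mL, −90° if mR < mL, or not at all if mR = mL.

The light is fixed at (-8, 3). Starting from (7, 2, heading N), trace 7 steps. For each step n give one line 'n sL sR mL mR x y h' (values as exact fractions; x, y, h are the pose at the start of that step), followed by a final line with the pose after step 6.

n=0: pose=(7,2,N); sL=12/29, sR=12/65; mL=216/1885, mR=738/1885; mL+mR=954/1885 → advance +1; mR−mL=18/65 → turn +1·90°
n=1: pose=(7,3,W); sL=30/89, sR=30/89; mL=0, mR=45/89; mL+mR=45/89 → advance +1; mR−mL=45/89 → turn +1·90°
n=2: pose=(6,3,S); sL=60/293, sR=12/25; mL=-1008/7325, mR=4266/7325; mL+mR=3258/7325 → advance +1; mR−mL=18/25 → turn +1·90°
n=3: pose=(6,2,E); sL=3/13, sR=15/68; mL=9/1768, mR=297/884; mL+mR=603/1768 → advance +1; mR−mL=45/136 → turn +1·90°
n=4: pose=(7,2,N); sL=12/29, sR=12/65; mL=216/1885, mR=738/1885; mL+mR=954/1885 → advance +1; mR−mL=18/65 → turn +1·90°
n=5: pose=(7,3,W); sL=30/89, sR=30/89; mL=0, mR=45/89; mL+mR=45/89 → advance +1; mR−mL=45/89 → turn +1·90°
n=6: pose=(6,3,S); sL=60/293, sR=12/25; mL=-1008/7325, mR=4266/7325; mL+mR=3258/7325 → advance +1; mR−mL=18/25 → turn +1·90°

0 12/29 12/65 216/1885 738/1885 7 2 N
1 30/89 30/89 0 45/89 7 3 W
2 60/293 12/25 -1008/7325 4266/7325 6 3 S
3 3/13 15/68 9/1768 297/884 6 2 E
4 12/29 12/65 216/1885 738/1885 7 2 N
5 30/89 30/89 0 45/89 7 3 W
6 60/293 12/25 -1008/7325 4266/7325 6 3 S
final 6 2 E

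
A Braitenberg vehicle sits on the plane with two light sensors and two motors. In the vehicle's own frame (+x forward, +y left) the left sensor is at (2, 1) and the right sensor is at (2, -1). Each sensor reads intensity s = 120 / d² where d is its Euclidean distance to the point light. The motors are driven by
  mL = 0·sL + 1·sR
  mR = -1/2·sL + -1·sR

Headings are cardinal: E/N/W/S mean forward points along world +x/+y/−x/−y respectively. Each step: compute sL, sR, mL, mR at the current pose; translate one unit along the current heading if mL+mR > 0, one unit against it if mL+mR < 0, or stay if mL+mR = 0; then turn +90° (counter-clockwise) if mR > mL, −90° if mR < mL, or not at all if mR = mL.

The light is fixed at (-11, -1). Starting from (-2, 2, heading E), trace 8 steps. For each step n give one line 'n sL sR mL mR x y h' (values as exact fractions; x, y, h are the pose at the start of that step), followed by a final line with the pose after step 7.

0 120/137 24/25 24/25 -4788/3425 -2 2 E
1 60/41 12/5 12/5 -642/205 -3 2 S
2 8/3 120/61 120/61 -604/183 -3 3 W
3 6/5 15/17 15/17 -126/85 -2 3 N
4 120/137 24/25 24/25 -4788/3425 -2 2 E
5 60/41 12/5 12/5 -642/205 -3 2 S
6 8/3 120/61 120/61 -604/183 -3 3 W
7 6/5 15/17 15/17 -126/85 -2 3 N
final -2 2 E

n=0: pose=(-2,2,E); sL=120/137, sR=24/25; mL=24/25, mR=-4788/3425; mL+mR=-60/137 → advance -1; mR−mL=-8076/3425 → turn -1·90°
n=1: pose=(-3,2,S); sL=60/41, sR=12/5; mL=12/5, mR=-642/205; mL+mR=-30/41 → advance -1; mR−mL=-1134/205 → turn -1·90°
n=2: pose=(-3,3,W); sL=8/3, sR=120/61; mL=120/61, mR=-604/183; mL+mR=-4/3 → advance -1; mR−mL=-964/183 → turn -1·90°
n=3: pose=(-2,3,N); sL=6/5, sR=15/17; mL=15/17, mR=-126/85; mL+mR=-3/5 → advance -1; mR−mL=-201/85 → turn -1·90°
n=4: pose=(-2,2,E); sL=120/137, sR=24/25; mL=24/25, mR=-4788/3425; mL+mR=-60/137 → advance -1; mR−mL=-8076/3425 → turn -1·90°
n=5: pose=(-3,2,S); sL=60/41, sR=12/5; mL=12/5, mR=-642/205; mL+mR=-30/41 → advance -1; mR−mL=-1134/205 → turn -1·90°
n=6: pose=(-3,3,W); sL=8/3, sR=120/61; mL=120/61, mR=-604/183; mL+mR=-4/3 → advance -1; mR−mL=-964/183 → turn -1·90°
n=7: pose=(-2,3,N); sL=6/5, sR=15/17; mL=15/17, mR=-126/85; mL+mR=-3/5 → advance -1; mR−mL=-201/85 → turn -1·90°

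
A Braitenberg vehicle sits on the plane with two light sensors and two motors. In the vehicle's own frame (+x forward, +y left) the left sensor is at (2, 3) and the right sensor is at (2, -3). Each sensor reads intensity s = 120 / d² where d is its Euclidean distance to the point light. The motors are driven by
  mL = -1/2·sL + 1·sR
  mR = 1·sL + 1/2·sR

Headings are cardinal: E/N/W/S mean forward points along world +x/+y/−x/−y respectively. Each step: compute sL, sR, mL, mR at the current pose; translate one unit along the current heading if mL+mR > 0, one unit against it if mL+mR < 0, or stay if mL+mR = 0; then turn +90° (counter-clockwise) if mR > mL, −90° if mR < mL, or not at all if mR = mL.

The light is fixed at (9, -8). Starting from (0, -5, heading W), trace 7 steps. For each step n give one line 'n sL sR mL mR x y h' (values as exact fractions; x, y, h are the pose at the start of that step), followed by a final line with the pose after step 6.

0 120/121 120/157 5100/18997 26100/18997 0 -5 W
1 12/5 12/17 -42/85 234/85 -1 -5 S
2 120/89 24/13 1356/1157 2628/1157 -1 -6 E
3 3/4 30/13 201/104 99/52 0 -6 N
4 24/17 120/49 1452/833 2196/833 0 -5 E
5 60/73 12/5 726/365 738/365 1 -5 N
6 120/101 120/149 3180/15049 23940/15049 1 -4 W
final 0 -4 S

n=0: pose=(0,-5,W); sL=120/121, sR=120/157; mL=5100/18997, mR=26100/18997; mL+mR=31200/18997 → advance +1; mR−mL=21000/18997 → turn +1·90°
n=1: pose=(-1,-5,S); sL=12/5, sR=12/17; mL=-42/85, mR=234/85; mL+mR=192/85 → advance +1; mR−mL=276/85 → turn +1·90°
n=2: pose=(-1,-6,E); sL=120/89, sR=24/13; mL=1356/1157, mR=2628/1157; mL+mR=3984/1157 → advance +1; mR−mL=1272/1157 → turn +1·90°
n=3: pose=(0,-6,N); sL=3/4, sR=30/13; mL=201/104, mR=99/52; mL+mR=399/104 → advance +1; mR−mL=-3/104 → turn -1·90°
n=4: pose=(0,-5,E); sL=24/17, sR=120/49; mL=1452/833, mR=2196/833; mL+mR=3648/833 → advance +1; mR−mL=744/833 → turn +1·90°
n=5: pose=(1,-5,N); sL=60/73, sR=12/5; mL=726/365, mR=738/365; mL+mR=1464/365 → advance +1; mR−mL=12/365 → turn +1·90°
n=6: pose=(1,-4,W); sL=120/101, sR=120/149; mL=3180/15049, mR=23940/15049; mL+mR=27120/15049 → advance +1; mR−mL=20760/15049 → turn +1·90°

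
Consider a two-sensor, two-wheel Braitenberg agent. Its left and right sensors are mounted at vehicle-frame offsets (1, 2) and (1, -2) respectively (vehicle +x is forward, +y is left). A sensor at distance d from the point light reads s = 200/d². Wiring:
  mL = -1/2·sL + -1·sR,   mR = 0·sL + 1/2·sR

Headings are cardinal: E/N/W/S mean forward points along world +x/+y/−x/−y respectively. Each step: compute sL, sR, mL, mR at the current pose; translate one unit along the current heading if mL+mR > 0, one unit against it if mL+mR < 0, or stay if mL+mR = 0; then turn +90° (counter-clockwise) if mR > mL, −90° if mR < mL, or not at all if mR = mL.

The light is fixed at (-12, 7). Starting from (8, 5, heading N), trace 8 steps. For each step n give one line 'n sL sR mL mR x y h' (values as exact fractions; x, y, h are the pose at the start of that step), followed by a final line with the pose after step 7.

n=0: pose=(8,5,N); sL=8/13, sR=40/97; mL=-908/1261, mR=20/97; mL+mR=-648/1261 → advance -1; mR−mL=1168/1261 → turn +1·90°
n=1: pose=(8,4,W); sL=100/193, sR=100/181; mL=-28350/34933, mR=50/181; mL+mR=-18700/34933 → advance -1; mR−mL=38000/34933 → turn +1·90°
n=2: pose=(9,4,S); sL=40/109, sR=200/377; mL=-29340/41093, mR=100/377; mL+mR=-18440/41093 → advance -1; mR−mL=40240/41093 → turn +1·90°
n=3: pose=(9,5,E); sL=50/121, sR=2/5; mL=-367/605, mR=1/5; mL+mR=-246/605 → advance -1; mR−mL=488/605 → turn +1·90°
n=4: pose=(8,5,N); sL=8/13, sR=40/97; mL=-908/1261, mR=20/97; mL+mR=-648/1261 → advance -1; mR−mL=1168/1261 → turn +1·90°
n=5: pose=(8,4,W); sL=100/193, sR=100/181; mL=-28350/34933, mR=50/181; mL+mR=-18700/34933 → advance -1; mR−mL=38000/34933 → turn +1·90°
n=6: pose=(9,4,S); sL=40/109, sR=200/377; mL=-29340/41093, mR=100/377; mL+mR=-18440/41093 → advance -1; mR−mL=40240/41093 → turn +1·90°
n=7: pose=(9,5,E); sL=50/121, sR=2/5; mL=-367/605, mR=1/5; mL+mR=-246/605 → advance -1; mR−mL=488/605 → turn +1·90°

0 8/13 40/97 -908/1261 20/97 8 5 N
1 100/193 100/181 -28350/34933 50/181 8 4 W
2 40/109 200/377 -29340/41093 100/377 9 4 S
3 50/121 2/5 -367/605 1/5 9 5 E
4 8/13 40/97 -908/1261 20/97 8 5 N
5 100/193 100/181 -28350/34933 50/181 8 4 W
6 40/109 200/377 -29340/41093 100/377 9 4 S
7 50/121 2/5 -367/605 1/5 9 5 E
final 8 5 N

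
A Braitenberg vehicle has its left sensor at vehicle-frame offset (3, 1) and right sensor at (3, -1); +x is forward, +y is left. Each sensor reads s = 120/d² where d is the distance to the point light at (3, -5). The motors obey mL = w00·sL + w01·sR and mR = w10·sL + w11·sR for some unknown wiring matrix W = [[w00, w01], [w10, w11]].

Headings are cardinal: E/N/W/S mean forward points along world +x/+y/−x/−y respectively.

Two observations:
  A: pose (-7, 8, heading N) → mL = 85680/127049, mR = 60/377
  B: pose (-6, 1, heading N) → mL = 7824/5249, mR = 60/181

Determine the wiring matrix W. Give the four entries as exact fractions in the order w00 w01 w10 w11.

obs A: pose=(-7,8,N) → sL=120/377, sR=120/337, mL=85680/127049, mR=60/377
obs B: pose=(-6,1,N) → sL=120/181, sR=24/29, mL=7824/5249, mR=60/181
sensor matrix S = [[120/377, 120/337], [120/181, 24/29]]; det S = 18236160/666880201
solve [mL_A; mL_B] = S·[w00; w01] and [mR_A; mR_B] = S·[w10; w11]:
  w00 = 1, w01 = 1, w10 = 1/2, w11 = 0

1 1 1/2 0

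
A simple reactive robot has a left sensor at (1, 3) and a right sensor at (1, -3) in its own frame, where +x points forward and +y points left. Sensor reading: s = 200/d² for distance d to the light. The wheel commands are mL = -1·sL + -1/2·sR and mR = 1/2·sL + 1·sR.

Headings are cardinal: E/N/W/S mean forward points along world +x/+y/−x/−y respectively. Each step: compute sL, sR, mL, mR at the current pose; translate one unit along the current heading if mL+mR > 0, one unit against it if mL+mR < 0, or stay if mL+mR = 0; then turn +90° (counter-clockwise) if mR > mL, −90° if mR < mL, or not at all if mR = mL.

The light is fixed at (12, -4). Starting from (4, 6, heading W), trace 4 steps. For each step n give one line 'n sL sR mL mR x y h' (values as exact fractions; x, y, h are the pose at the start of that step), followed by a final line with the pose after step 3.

n=0: pose=(4,6,W); sL=20/13, sR=4/5; mL=-126/65, mR=102/65; mL+mR=-24/65 → advance -1; mR−mL=228/65 → turn +1·90°
n=1: pose=(5,6,S); sL=200/97, sR=200/181; mL=-45900/17557, mR=37500/17557; mL+mR=-8400/17557 → advance -1; mR−mL=83400/17557 → turn +1·90°
n=2: pose=(5,7,E); sL=25/29, sR=2; mL=-54/29, mR=141/58; mL+mR=33/58 → advance +1; mR−mL=249/58 → turn +1·90°
n=3: pose=(6,7,N); sL=8/9, sR=200/153; mL=-236/153, mR=268/153; mL+mR=32/153 → advance +1; mR−mL=56/17 → turn +1·90°

0 20/13 4/5 -126/65 102/65 4 6 W
1 200/97 200/181 -45900/17557 37500/17557 5 6 S
2 25/29 2 -54/29 141/58 5 7 E
3 8/9 200/153 -236/153 268/153 6 7 N
final 6 8 W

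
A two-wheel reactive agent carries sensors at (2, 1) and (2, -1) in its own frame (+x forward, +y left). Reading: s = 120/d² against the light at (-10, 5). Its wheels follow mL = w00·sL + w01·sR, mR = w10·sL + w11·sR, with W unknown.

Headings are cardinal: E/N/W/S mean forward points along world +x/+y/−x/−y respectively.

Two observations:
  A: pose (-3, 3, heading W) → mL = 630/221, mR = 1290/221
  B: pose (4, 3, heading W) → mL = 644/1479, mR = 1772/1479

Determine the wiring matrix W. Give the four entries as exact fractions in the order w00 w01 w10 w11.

-1/2 1 1 1/2

obs A: pose=(-3,3,W) → sL=60/17, sR=60/13, mL=630/221, mR=1290/221
obs B: pose=(4,3,W) → sL=40/51, sR=24/29, mL=644/1479, mR=1772/1479
sensor matrix S = [[60/17, 60/13], [40/51, 24/29]]; det S = -4480/6409
solve [mL_A; mL_B] = S·[w00; w01] and [mR_A; mR_B] = S·[w10; w11]:
  w00 = -1/2, w01 = 1, w10 = 1, w11 = 1/2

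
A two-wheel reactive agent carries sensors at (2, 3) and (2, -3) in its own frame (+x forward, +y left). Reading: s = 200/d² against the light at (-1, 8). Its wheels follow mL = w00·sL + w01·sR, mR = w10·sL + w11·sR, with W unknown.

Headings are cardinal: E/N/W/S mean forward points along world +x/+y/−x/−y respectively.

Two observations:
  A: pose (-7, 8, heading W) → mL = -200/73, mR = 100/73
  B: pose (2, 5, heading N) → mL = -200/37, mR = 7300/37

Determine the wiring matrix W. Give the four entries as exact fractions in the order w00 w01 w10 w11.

0 -1 1 -1/2

obs A: pose=(-7,8,W) → sL=200/73, sR=200/73, mL=-200/73, mR=100/73
obs B: pose=(2,5,N) → sL=200, sR=200/37, mL=-200/37, mR=7300/37
sensor matrix S = [[200/73, 200/73], [200, 200/37]]; det S = -1440000/2701
solve [mL_A; mL_B] = S·[w00; w01] and [mR_A; mR_B] = S·[w10; w11]:
  w00 = 0, w01 = -1, w10 = 1, w11 = -1/2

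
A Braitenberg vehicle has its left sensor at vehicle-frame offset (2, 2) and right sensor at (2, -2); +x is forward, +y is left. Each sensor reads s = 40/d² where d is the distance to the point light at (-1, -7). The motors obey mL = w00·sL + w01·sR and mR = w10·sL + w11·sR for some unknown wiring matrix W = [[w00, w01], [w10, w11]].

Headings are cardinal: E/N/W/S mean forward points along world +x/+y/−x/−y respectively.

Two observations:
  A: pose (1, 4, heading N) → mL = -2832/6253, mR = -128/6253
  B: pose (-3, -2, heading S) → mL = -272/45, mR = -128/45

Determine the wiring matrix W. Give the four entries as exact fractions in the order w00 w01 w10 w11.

obs A: pose=(1,4,N) → sL=40/169, sR=8/37, mL=-2832/6253, mR=-128/6253
obs B: pose=(-3,-2,S) → sL=40/9, sR=8/5, mL=-272/45, mR=-128/45
sensor matrix S = [[40/169, 8/37], [40/9, 8/5]]; det S = -32768/56277
solve [mL_A; mL_B] = S·[w00; w01] and [mR_A; mR_B] = S·[w10; w11]:
  w00 = -1, w01 = -1, w10 = -1, w11 = 1

-1 -1 -1 1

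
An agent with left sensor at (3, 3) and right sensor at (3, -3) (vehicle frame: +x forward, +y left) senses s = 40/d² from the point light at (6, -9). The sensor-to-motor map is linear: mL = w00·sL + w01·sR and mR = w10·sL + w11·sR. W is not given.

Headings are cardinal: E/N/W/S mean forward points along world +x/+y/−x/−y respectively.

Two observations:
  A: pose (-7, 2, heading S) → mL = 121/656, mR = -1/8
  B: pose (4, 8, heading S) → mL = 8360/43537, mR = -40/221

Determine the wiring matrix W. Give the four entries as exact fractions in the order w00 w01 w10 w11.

obs A: pose=(-7,2,S) → sL=10/41, sR=1/8, mL=121/656, mR=-1/8
obs B: pose=(4,8,S) → sL=40/197, sR=40/221, mL=8360/43537, mR=-40/221
sensor matrix S = [[10/41, 1/8], [40/197, 40/221]]; det S = 33495/1785017
solve [mL_A; mL_B] = S·[w00; w01] and [mR_A; mR_B] = S·[w10; w11]:
  w00 = 1/2, w01 = 1/2, w10 = 0, w11 = -1

1/2 1/2 0 -1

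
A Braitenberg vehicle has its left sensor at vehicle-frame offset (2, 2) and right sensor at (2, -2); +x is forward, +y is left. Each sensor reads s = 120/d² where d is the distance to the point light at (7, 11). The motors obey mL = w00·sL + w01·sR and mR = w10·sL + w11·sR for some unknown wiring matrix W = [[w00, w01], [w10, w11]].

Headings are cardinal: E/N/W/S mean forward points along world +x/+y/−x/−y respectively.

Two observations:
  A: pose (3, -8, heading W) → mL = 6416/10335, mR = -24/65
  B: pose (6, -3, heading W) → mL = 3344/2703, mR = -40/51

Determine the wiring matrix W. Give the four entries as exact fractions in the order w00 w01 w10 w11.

obs A: pose=(3,-8,W) → sL=40/159, sR=24/65, mL=6416/10335, mR=-24/65
obs B: pose=(6,-3,W) → sL=24/53, sR=40/51, mL=3344/2703, mR=-40/51
sensor matrix S = [[40/159, 24/65], [24/53, 40/51]]; det S = 15872/527085
solve [mL_A; mL_B] = S·[w00; w01] and [mR_A; mR_B] = S·[w10; w11]:
  w00 = 1, w01 = 1, w10 = 0, w11 = -1

1 1 0 -1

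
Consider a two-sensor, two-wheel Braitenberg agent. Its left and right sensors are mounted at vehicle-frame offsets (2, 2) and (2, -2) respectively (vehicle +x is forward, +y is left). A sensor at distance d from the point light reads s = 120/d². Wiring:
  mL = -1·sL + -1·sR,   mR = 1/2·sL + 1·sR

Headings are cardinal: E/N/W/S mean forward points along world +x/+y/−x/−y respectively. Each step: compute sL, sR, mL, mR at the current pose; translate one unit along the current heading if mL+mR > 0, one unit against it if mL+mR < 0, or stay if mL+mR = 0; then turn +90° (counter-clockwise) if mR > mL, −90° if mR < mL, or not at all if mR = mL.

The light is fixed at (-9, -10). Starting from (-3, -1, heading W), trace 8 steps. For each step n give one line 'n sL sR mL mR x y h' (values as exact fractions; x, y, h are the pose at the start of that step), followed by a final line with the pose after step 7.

0 24/13 120/137 -4848/1781 3204/1781 -3 -1 W
1 12/13 60/37 -1224/481 1002/481 -2 -1 S
2 8/15 24/29 -592/435 476/435 -2 0 E
3 3/4 15/26 -69/52 99/104 -3 0 N
4 24/13 120/137 -4848/1781 3204/1781 -3 -1 W
5 12/13 60/37 -1224/481 1002/481 -2 -1 S
6 8/15 24/29 -592/435 476/435 -2 0 E
7 3/4 15/26 -69/52 99/104 -3 0 N
final -3 -1 W

n=0: pose=(-3,-1,W); sL=24/13, sR=120/137; mL=-4848/1781, mR=3204/1781; mL+mR=-12/13 → advance -1; mR−mL=8052/1781 → turn +1·90°
n=1: pose=(-2,-1,S); sL=12/13, sR=60/37; mL=-1224/481, mR=1002/481; mL+mR=-6/13 → advance -1; mR−mL=2226/481 → turn +1·90°
n=2: pose=(-2,0,E); sL=8/15, sR=24/29; mL=-592/435, mR=476/435; mL+mR=-4/15 → advance -1; mR−mL=356/145 → turn +1·90°
n=3: pose=(-3,0,N); sL=3/4, sR=15/26; mL=-69/52, mR=99/104; mL+mR=-3/8 → advance -1; mR−mL=237/104 → turn +1·90°
n=4: pose=(-3,-1,W); sL=24/13, sR=120/137; mL=-4848/1781, mR=3204/1781; mL+mR=-12/13 → advance -1; mR−mL=8052/1781 → turn +1·90°
n=5: pose=(-2,-1,S); sL=12/13, sR=60/37; mL=-1224/481, mR=1002/481; mL+mR=-6/13 → advance -1; mR−mL=2226/481 → turn +1·90°
n=6: pose=(-2,0,E); sL=8/15, sR=24/29; mL=-592/435, mR=476/435; mL+mR=-4/15 → advance -1; mR−mL=356/145 → turn +1·90°
n=7: pose=(-3,0,N); sL=3/4, sR=15/26; mL=-69/52, mR=99/104; mL+mR=-3/8 → advance -1; mR−mL=237/104 → turn +1·90°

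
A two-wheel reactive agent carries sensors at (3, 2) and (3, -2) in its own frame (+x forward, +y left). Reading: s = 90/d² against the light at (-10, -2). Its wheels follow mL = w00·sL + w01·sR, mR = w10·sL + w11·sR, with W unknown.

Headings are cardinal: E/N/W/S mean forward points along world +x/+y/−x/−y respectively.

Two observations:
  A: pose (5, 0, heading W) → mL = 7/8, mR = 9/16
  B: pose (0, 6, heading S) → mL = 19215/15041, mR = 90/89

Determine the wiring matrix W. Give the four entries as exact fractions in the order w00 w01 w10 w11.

obs A: pose=(5,0,W) → sL=5/8, sR=9/16, mL=7/8, mR=9/16
obs B: pose=(0,6,S) → sL=90/169, sR=90/89, mL=19215/15041, mR=90/89
sensor matrix S = [[5/8, 9/16], [90/169, 90/89]]; det S = 40005/120328
solve [mL_A; mL_B] = S·[w00; w01] and [mR_A; mR_B] = S·[w10; w11]:
  w00 = 1/2, w01 = 1, w10 = 0, w11 = 1

1/2 1 0 1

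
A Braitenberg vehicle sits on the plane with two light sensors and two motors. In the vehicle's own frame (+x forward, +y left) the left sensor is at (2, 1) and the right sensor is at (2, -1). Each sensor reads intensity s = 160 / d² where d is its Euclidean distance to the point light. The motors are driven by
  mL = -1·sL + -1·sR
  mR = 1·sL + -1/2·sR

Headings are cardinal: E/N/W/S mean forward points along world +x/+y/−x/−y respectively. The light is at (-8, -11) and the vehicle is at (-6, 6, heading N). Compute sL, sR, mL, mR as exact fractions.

left sensor world pos  = (-7, 8); dL² = 362
right sensor world pos = (-5, 8); dR² = 370
sL = 160/362 = 80/181
sR = 160/370 = 16/37
mL = -1·sL + -1·sR = -5856/6697
mR = 1·sL + -1/2·sR = 1512/6697

80/181 16/37 -5856/6697 1512/6697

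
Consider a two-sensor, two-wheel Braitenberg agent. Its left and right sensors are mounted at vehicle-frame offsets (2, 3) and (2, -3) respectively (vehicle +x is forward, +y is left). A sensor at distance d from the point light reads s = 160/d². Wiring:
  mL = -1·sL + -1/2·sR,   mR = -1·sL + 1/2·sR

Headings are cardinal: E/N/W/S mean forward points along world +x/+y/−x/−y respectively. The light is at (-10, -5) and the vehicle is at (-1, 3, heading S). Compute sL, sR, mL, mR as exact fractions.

left sensor world pos  = (2, 1); dL² = 180
right sensor world pos = (-4, 1); dR² = 72
sL = 160/180 = 8/9
sR = 160/72 = 20/9
mL = -1·sL + -1/2·sR = -2
mR = -1·sL + 1/2·sR = 2/9

8/9 20/9 -2 2/9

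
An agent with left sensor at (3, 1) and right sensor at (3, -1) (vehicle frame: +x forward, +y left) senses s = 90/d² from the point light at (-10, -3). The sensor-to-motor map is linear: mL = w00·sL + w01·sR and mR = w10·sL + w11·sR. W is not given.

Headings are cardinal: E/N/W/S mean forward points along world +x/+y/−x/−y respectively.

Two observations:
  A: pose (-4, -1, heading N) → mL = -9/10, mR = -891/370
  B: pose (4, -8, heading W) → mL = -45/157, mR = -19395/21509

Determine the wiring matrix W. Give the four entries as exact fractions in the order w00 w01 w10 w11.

obs A: pose=(-4,-1,N) → sL=9/5, sR=45/37, mL=-9/10, mR=-891/370
obs B: pose=(4,-8,W) → sL=90/157, sR=90/137, mL=-45/157, mR=-19395/21509
sensor matrix S = [[9/5, 45/37], [90/157, 90/137]]; det S = 386208/795833
solve [mL_A; mL_B] = S·[w00; w01] and [mR_A; mR_B] = S·[w10; w11]:
  w00 = -1/2, w01 = 0, w10 = -1, w11 = -1/2

-1/2 0 -1 -1/2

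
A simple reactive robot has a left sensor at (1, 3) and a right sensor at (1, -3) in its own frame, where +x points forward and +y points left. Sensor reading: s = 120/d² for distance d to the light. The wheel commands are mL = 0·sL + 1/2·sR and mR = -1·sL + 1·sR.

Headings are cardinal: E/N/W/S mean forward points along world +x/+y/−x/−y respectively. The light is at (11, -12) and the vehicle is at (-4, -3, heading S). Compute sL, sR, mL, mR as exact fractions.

15/26 30/97 15/97 -675/2522

left sensor world pos  = (-1, -4); dL² = 208
right sensor world pos = (-7, -4); dR² = 388
sL = 120/208 = 15/26
sR = 120/388 = 30/97
mL = 0·sL + 1/2·sR = 15/97
mR = -1·sL + 1·sR = -675/2522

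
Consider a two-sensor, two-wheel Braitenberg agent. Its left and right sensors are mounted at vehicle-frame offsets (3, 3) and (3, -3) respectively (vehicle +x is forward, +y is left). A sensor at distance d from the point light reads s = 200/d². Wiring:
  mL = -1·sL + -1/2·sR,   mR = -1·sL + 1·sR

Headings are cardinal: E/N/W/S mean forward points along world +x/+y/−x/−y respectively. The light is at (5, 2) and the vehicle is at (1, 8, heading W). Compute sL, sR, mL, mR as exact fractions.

left sensor world pos  = (-2, 5); dL² = 58
right sensor world pos = (-2, 11); dR² = 130
sL = 200/58 = 100/29
sR = 200/130 = 20/13
mL = -1·sL + -1/2·sR = -1590/377
mR = -1·sL + 1·sR = -720/377

100/29 20/13 -1590/377 -720/377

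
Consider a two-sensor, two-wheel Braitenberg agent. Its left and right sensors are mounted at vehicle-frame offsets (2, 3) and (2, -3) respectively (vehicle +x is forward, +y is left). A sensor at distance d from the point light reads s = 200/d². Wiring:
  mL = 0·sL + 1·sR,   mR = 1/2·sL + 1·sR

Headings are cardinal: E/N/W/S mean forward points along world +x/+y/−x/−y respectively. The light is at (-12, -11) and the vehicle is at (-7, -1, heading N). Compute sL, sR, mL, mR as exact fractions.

left sensor world pos  = (-10, 1); dL² = 148
right sensor world pos = (-4, 1); dR² = 208
sL = 200/148 = 50/37
sR = 200/208 = 25/26
mL = 0·sL + 1·sR = 25/26
mR = 1/2·sL + 1·sR = 1575/962

50/37 25/26 25/26 1575/962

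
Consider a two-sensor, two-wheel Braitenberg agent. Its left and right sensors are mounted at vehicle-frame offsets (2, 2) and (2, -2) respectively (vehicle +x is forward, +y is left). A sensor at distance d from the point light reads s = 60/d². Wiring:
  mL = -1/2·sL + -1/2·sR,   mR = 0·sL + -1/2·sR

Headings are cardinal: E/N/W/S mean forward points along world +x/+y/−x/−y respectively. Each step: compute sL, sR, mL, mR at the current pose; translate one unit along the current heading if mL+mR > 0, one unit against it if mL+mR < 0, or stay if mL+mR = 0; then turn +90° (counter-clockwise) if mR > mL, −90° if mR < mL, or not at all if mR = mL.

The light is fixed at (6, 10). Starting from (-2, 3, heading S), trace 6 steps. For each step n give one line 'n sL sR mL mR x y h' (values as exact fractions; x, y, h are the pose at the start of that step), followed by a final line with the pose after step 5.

n=0: pose=(-2,3,S); sL=20/39, sR=60/181; mL=-2980/7059, mR=-30/181; mL+mR=-4150/7059 → advance -1; mR−mL=10/39 → turn +1·90°
n=1: pose=(-2,4,E); sL=15/13, sR=3/5; mL=-57/65, mR=-3/10; mL+mR=-153/130 → advance -1; mR−mL=15/26 → turn +1·90°
n=2: pose=(-3,4,N); sL=60/137, sR=12/13; mL=-1212/1781, mR=-6/13; mL+mR=-2034/1781 → advance -1; mR−mL=30/137 → turn +1·90°
n=3: pose=(-3,3,W); sL=30/101, sR=30/73; mL=-2610/7373, mR=-15/73; mL+mR=-4125/7373 → advance -1; mR−mL=15/101 → turn +1·90°
n=4: pose=(-2,3,S); sL=20/39, sR=60/181; mL=-2980/7059, mR=-30/181; mL+mR=-4150/7059 → advance -1; mR−mL=10/39 → turn +1·90°
n=5: pose=(-2,4,E); sL=15/13, sR=3/5; mL=-57/65, mR=-3/10; mL+mR=-153/130 → advance -1; mR−mL=15/26 → turn +1·90°

0 20/39 60/181 -2980/7059 -30/181 -2 3 S
1 15/13 3/5 -57/65 -3/10 -2 4 E
2 60/137 12/13 -1212/1781 -6/13 -3 4 N
3 30/101 30/73 -2610/7373 -15/73 -3 3 W
4 20/39 60/181 -2980/7059 -30/181 -2 3 S
5 15/13 3/5 -57/65 -3/10 -2 4 E
final -3 4 N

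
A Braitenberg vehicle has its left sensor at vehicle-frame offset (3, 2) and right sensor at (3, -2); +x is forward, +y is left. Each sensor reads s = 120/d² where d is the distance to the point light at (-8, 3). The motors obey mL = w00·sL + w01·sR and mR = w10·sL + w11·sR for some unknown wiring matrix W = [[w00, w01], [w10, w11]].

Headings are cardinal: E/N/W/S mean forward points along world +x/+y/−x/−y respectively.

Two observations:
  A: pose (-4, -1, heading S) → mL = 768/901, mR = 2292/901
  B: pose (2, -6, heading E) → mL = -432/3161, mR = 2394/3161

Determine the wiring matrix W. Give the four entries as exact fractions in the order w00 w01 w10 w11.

-1 1 1 1/2

obs A: pose=(-4,-1,S) → sL=24/17, sR=120/53, mL=768/901, mR=2292/901
obs B: pose=(2,-6,E) → sL=60/109, sR=12/29, mL=-432/3161, mR=2394/3161
sensor matrix S = [[24/17, 120/53], [60/109, 12/29]]; det S = -1885824/2848061
solve [mL_A; mL_B] = S·[w00; w01] and [mR_A; mR_B] = S·[w10; w11]:
  w00 = -1, w01 = 1, w10 = 1, w11 = 1/2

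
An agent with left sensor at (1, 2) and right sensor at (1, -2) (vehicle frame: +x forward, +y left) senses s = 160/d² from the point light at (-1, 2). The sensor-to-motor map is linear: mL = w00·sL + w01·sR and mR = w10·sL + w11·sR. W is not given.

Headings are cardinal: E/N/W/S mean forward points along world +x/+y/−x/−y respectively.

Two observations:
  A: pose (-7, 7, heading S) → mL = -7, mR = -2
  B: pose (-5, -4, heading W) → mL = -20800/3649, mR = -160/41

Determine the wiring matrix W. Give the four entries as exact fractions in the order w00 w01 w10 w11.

-1 -1 0 -1

obs A: pose=(-7,7,S) → sL=5, sR=2, mL=-7, mR=-2
obs B: pose=(-5,-4,W) → sL=160/89, sR=160/41, mL=-20800/3649, mR=-160/41
sensor matrix S = [[5, 2], [160/89, 160/41]]; det S = 58080/3649
solve [mL_A; mL_B] = S·[w00; w01] and [mR_A; mR_B] = S·[w10; w11]:
  w00 = -1, w01 = -1, w10 = 0, w11 = -1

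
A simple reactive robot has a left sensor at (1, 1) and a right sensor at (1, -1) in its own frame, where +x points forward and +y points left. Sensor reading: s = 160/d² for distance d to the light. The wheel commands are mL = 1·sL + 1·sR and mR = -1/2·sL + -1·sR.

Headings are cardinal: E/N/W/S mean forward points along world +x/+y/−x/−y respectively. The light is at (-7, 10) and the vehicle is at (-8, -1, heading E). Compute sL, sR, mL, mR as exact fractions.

left sensor world pos  = (-7, 0); dL² = 100
right sensor world pos = (-7, -2); dR² = 144
sL = 160/100 = 8/5
sR = 160/144 = 10/9
mL = 1·sL + 1·sR = 122/45
mR = -1/2·sL + -1·sR = -86/45

8/5 10/9 122/45 -86/45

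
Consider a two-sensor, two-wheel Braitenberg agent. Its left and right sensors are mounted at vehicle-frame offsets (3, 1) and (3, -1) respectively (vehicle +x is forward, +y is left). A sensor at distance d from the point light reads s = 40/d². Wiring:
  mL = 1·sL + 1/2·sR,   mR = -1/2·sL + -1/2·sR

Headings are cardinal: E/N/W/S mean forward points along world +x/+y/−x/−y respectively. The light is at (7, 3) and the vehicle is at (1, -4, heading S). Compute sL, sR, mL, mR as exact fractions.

left sensor world pos  = (2, -7); dL² = 125
right sensor world pos = (0, -7); dR² = 149
sL = 40/125 = 8/25
sR = 40/149 = 40/149
mL = 1·sL + 1/2·sR = 1692/3725
mR = -1/2·sL + -1/2·sR = -1096/3725

8/25 40/149 1692/3725 -1096/3725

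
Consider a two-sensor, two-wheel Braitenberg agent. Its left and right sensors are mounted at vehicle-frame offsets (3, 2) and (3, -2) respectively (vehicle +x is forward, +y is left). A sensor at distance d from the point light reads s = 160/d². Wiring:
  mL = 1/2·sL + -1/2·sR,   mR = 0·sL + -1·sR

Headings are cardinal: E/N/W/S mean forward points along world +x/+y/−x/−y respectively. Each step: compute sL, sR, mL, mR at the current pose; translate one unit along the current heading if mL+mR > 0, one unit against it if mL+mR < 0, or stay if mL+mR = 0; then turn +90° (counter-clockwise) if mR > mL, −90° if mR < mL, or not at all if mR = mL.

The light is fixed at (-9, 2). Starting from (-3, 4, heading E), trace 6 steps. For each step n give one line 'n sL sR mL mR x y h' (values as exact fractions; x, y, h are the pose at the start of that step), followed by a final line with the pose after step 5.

0 160/97 160/81 -1280/7857 -160/81 -3 4 E
1 16/5 16 -32/5 -16 -4 4 S
2 32 160/29 384/29 -160/29 -4 5 W
3 4 20/9 8/9 -20/9 -5 5 N
4 32/13 160/49 -256/637 -160/49 -5 4 E
5 80/13 80 -480/13 -80 -6 4 S
final -6 5 W

n=0: pose=(-3,4,E); sL=160/97, sR=160/81; mL=-1280/7857, mR=-160/81; mL+mR=-5600/2619 → advance -1; mR−mL=-14240/7857 → turn -1·90°
n=1: pose=(-4,4,S); sL=16/5, sR=16; mL=-32/5, mR=-16; mL+mR=-112/5 → advance -1; mR−mL=-48/5 → turn -1·90°
n=2: pose=(-4,5,W); sL=32, sR=160/29; mL=384/29, mR=-160/29; mL+mR=224/29 → advance +1; mR−mL=-544/29 → turn -1·90°
n=3: pose=(-5,5,N); sL=4, sR=20/9; mL=8/9, mR=-20/9; mL+mR=-4/3 → advance -1; mR−mL=-28/9 → turn -1·90°
n=4: pose=(-5,4,E); sL=32/13, sR=160/49; mL=-256/637, mR=-160/49; mL+mR=-2336/637 → advance -1; mR−mL=-1824/637 → turn -1·90°
n=5: pose=(-6,4,S); sL=80/13, sR=80; mL=-480/13, mR=-80; mL+mR=-1520/13 → advance -1; mR−mL=-560/13 → turn -1·90°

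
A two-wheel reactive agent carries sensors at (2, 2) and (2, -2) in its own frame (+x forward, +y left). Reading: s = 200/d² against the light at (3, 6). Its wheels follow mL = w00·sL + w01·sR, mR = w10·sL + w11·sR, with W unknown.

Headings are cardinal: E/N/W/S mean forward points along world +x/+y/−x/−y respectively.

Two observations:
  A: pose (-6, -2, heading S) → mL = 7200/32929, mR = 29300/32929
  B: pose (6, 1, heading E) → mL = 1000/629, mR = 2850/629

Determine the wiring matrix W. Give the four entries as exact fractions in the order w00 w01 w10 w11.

obs A: pose=(-6,-2,S) → sL=200/149, sR=200/221, mL=7200/32929, mR=29300/32929
obs B: pose=(6,1,E) → sL=100/17, sR=100/37, mL=1000/629, mR=2850/629
sensor matrix S = [[200/149, 200/221], [100/17, 100/37]]; det S = -35120000/20712341
solve [mL_A; mL_B] = S·[w00; w01] and [mR_A; mR_B] = S·[w10; w11]:
  w00 = 1/2, w01 = -1/2, w10 = 1, w11 = -1/2

1/2 -1/2 1 -1/2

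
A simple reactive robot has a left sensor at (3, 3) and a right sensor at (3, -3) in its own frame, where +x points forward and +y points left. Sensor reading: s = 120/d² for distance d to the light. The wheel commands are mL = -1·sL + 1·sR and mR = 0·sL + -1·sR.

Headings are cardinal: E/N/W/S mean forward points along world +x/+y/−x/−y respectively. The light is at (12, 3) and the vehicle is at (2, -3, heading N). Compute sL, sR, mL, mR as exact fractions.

left sensor world pos  = (-1, 0); dL² = 178
right sensor world pos = (5, 0); dR² = 58
sL = 120/178 = 60/89
sR = 120/58 = 60/29
mL = -1·sL + 1·sR = 3600/2581
mR = 0·sL + -1·sR = -60/29

60/89 60/29 3600/2581 -60/29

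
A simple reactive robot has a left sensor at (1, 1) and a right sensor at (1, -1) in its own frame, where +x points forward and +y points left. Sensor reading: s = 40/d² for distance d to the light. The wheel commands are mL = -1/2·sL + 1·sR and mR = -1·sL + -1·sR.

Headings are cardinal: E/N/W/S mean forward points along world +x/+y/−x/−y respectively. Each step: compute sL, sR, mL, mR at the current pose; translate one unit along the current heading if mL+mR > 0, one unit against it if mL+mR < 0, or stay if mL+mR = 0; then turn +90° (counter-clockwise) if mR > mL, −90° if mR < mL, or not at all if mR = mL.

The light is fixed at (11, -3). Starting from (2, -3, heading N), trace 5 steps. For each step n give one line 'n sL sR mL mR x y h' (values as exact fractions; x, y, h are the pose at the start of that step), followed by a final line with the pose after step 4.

n=0: pose=(2,-3,N); sL=40/101, sR=8/13; mL=548/1313, mR=-1328/1313; mL+mR=-60/101 → advance -1; mR−mL=-1876/1313 → turn -1·90°
n=1: pose=(2,-4,E); sL=5/8, sR=10/17; mL=75/272, mR=-165/136; mL+mR=-15/16 → advance -1; mR−mL=-405/272 → turn -1·90°
n=2: pose=(1,-4,S); sL=8/17, sR=8/25; mL=36/425, mR=-336/425; mL+mR=-12/17 → advance -1; mR−mL=-372/425 → turn -1·90°
n=3: pose=(1,-3,W); sL=20/61, sR=20/61; mL=10/61, mR=-40/61; mL+mR=-30/61 → advance -1; mR−mL=-50/61 → turn -1·90°
n=4: pose=(2,-3,N); sL=40/101, sR=8/13; mL=548/1313, mR=-1328/1313; mL+mR=-60/101 → advance -1; mR−mL=-1876/1313 → turn -1·90°

0 40/101 8/13 548/1313 -1328/1313 2 -3 N
1 5/8 10/17 75/272 -165/136 2 -4 E
2 8/17 8/25 36/425 -336/425 1 -4 S
3 20/61 20/61 10/61 -40/61 1 -3 W
4 40/101 8/13 548/1313 -1328/1313 2 -3 N
final 2 -4 E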